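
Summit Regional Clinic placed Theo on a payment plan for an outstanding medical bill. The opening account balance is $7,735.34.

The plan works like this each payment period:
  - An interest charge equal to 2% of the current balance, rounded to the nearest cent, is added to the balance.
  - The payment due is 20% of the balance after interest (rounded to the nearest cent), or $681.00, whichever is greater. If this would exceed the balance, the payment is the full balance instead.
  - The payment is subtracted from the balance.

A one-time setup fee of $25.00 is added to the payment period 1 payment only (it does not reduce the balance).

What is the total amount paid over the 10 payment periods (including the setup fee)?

Payment period 1: $7,735.34 +$154.71 interest = $7,890.05; pay $1,578.01 (+ $25.00 fee) → $6,312.04
Payment period 2: $6,312.04 +$126.24 interest = $6,438.28; pay $1,287.66 → $5,150.62
Payment period 3: $5,150.62 +$103.01 interest = $5,253.63; pay $1,050.73 → $4,202.90
Payment period 4: $4,202.90 +$84.06 interest = $4,286.96; pay $857.39 → $3,429.57
Payment period 5: $3,429.57 +$68.59 interest = $3,498.16; pay $699.63 → $2,798.53
Payment period 6: $2,798.53 +$55.97 interest = $2,854.50; pay $681.00 → $2,173.50
Payment period 7: $2,173.50 +$43.47 interest = $2,216.97; pay $681.00 → $1,535.97
Payment period 8: $1,535.97 +$30.72 interest = $1,566.69; pay $681.00 → $885.69
Payment period 9: $885.69 +$17.71 interest = $903.40; pay $681.00 → $222.40
Payment period 10: $222.40 +$4.45 interest = $226.85; pay $226.85 → $0.00
Total paid: $8,449.27

$8,449.27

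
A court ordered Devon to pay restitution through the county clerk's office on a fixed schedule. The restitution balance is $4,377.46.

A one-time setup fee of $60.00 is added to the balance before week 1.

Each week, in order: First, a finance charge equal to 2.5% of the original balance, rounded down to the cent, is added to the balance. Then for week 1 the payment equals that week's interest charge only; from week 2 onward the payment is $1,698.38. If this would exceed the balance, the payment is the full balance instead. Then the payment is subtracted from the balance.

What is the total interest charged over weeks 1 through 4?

Week 1: opening $4,437.46; interest $109.43 → $4,546.89; payment $109.43; balance $4,437.46
Week 2: opening $4,437.46; interest $109.43 → $4,546.89; payment $1,698.38; balance $2,848.51
Week 3: opening $2,848.51; interest $109.43 → $2,957.94; payment $1,698.38; balance $1,259.56
Week 4: opening $1,259.56; interest $109.43 → $1,368.99; payment $1,368.99; balance $0.00
Total interest: $109.43 + $109.43 + $109.43 + $109.43 = $437.72

$437.72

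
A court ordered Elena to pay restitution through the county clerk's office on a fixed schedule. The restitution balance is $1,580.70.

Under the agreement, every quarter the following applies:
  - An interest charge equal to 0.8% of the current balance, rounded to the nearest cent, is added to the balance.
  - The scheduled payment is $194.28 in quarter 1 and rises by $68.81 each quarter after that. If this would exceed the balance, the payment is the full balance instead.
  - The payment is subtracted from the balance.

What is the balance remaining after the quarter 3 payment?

Quarter 1: $1,580.70 +$12.65 interest = $1,593.35; pay $194.28 → $1,399.07
Quarter 2: $1,399.07 +$11.19 interest = $1,410.26; pay $263.09 → $1,147.17
Quarter 3: $1,147.17 +$9.18 interest = $1,156.35; pay $331.90 → $824.45

$824.45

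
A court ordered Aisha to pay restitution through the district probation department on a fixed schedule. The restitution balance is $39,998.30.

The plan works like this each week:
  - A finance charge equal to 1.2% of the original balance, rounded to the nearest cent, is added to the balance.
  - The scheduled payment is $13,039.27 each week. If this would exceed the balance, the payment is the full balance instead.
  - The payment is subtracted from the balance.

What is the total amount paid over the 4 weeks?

Week 1: opening $39,998.30; interest $479.98 → $40,478.28; payment $13,039.27; balance $27,439.01
Week 2: opening $27,439.01; interest $479.98 → $27,918.99; payment $13,039.27; balance $14,879.72
Week 3: opening $14,879.72; interest $479.98 → $15,359.70; payment $13,039.27; balance $2,320.43
Week 4: opening $2,320.43; interest $479.98 → $2,800.41; payment $2,800.41; balance $0.00
Total paid: $41,918.22

$41,918.22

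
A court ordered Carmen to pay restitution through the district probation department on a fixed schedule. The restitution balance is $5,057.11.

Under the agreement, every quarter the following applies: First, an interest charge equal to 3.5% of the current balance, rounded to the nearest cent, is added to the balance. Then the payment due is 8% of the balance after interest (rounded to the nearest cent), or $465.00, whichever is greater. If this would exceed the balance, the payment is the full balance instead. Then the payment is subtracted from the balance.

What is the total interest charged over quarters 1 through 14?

# | Opening | Interest | Payment | End bal
1 | $5,057.11 | $177.00 | $465.00 | $4,769.11
2 | $4,769.11 | $166.92 | $465.00 | $4,471.03
3 | $4,471.03 | $156.49 | $465.00 | $4,162.52
4 | $4,162.52 | $145.69 | $465.00 | $3,843.21
5 | $3,843.21 | $134.51 | $465.00 | $3,512.72
6 | $3,512.72 | $122.95 | $465.00 | $3,170.67
7 | $3,170.67 | $110.97 | $465.00 | $2,816.64
8 | $2,816.64 | $98.58 | $465.00 | $2,450.22
9 | $2,450.22 | $85.76 | $465.00 | $2,070.98
10 | $2,070.98 | $72.48 | $465.00 | $1,678.46
11 | $1,678.46 | $58.75 | $465.00 | $1,272.21
12 | $1,272.21 | $44.53 | $465.00 | $851.74
13 | $851.74 | $29.81 | $465.00 | $416.55
14 | $416.55 | $14.58 | $431.13 | $0.00
Total interest: $177.00 + $166.92 + $156.49 + $145.69 + $134.51 + $122.95 + $110.97 + $98.58 + $85.76 + $72.48 + $58.75 + $44.53 + $29.81 + $14.58 = $1,419.02

$1,419.02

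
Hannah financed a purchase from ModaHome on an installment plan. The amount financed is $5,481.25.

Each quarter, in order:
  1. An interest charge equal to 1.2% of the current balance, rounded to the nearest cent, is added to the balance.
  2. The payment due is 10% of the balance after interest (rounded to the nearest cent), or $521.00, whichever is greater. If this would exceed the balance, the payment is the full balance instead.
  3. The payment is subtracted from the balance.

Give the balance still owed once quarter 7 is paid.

Quarter 1: $5,481.25 +$65.78 interest = $5,547.03; pay $554.70 → $4,992.33
Quarter 2: $4,992.33 +$59.91 interest = $5,052.24; pay $521.00 → $4,531.24
Quarter 3: $4,531.24 +$54.37 interest = $4,585.61; pay $521.00 → $4,064.61
Quarter 4: $4,064.61 +$48.78 interest = $4,113.39; pay $521.00 → $3,592.39
Quarter 5: $3,592.39 +$43.11 interest = $3,635.50; pay $521.00 → $3,114.50
Quarter 6: $3,114.50 +$37.37 interest = $3,151.87; pay $521.00 → $2,630.87
Quarter 7: $2,630.87 +$31.57 interest = $2,662.44; pay $521.00 → $2,141.44

$2,141.44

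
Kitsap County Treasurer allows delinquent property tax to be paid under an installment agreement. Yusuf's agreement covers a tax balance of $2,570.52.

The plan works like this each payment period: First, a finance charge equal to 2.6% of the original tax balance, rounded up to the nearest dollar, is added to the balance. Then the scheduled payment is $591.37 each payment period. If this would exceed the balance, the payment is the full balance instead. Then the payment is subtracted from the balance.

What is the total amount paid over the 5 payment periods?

# | Opening | Interest | Payment | End bal
1 | $2,570.52 | $67.00 | $591.37 | $2,046.15
2 | $2,046.15 | $67.00 | $591.37 | $1,521.78
3 | $1,521.78 | $67.00 | $591.37 | $997.41
4 | $997.41 | $67.00 | $591.37 | $473.04
5 | $473.04 | $67.00 | $540.04 | $0.00
Total paid: $2,905.52

$2,905.52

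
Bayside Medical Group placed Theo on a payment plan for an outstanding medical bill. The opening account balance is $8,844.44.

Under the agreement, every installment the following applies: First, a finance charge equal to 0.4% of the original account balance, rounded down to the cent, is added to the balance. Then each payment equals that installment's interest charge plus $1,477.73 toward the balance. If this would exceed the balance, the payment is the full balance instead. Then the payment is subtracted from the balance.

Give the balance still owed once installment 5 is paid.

Installment 1: opening $8,844.44; interest $35.37 → $8,879.81; payment $1,513.10; balance $7,366.71
Installment 2: opening $7,366.71; interest $35.37 → $7,402.08; payment $1,513.10; balance $5,888.98
Installment 3: opening $5,888.98; interest $35.37 → $5,924.35; payment $1,513.10; balance $4,411.25
Installment 4: opening $4,411.25; interest $35.37 → $4,446.62; payment $1,513.10; balance $2,933.52
Installment 5: opening $2,933.52; interest $35.37 → $2,968.89; payment $1,513.10; balance $1,455.79

$1,455.79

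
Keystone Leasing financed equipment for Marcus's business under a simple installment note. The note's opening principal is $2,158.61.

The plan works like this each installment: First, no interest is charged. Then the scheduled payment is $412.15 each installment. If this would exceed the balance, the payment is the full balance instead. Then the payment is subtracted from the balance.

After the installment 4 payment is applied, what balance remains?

Installment 1: $2,158.61 − $412.15 → $1,746.46
Installment 2: $1,746.46 − $412.15 → $1,334.31
Installment 3: $1,334.31 − $412.15 → $922.16
Installment 4: $922.16 − $412.15 → $510.01

$510.01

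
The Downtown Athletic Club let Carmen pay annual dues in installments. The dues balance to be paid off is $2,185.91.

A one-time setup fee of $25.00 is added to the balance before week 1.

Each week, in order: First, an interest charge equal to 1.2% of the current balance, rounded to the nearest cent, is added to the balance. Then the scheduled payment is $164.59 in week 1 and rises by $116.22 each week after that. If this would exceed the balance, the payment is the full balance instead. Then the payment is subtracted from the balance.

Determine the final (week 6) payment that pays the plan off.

$331.54

Week 1: $2,210.91 +$26.53 interest = $2,237.44; pay $164.59 → $2,072.85
Week 2: $2,072.85 +$24.87 interest = $2,097.72; pay $280.81 → $1,816.91
Week 3: $1,816.91 +$21.80 interest = $1,838.71; pay $397.03 → $1,441.68
Week 4: $1,441.68 +$17.30 interest = $1,458.98; pay $513.25 → $945.73
Week 5: $945.73 +$11.35 interest = $957.08; pay $629.47 → $327.61
Week 6: $327.61 +$3.93 interest = $331.54; pay $331.54 → $0.00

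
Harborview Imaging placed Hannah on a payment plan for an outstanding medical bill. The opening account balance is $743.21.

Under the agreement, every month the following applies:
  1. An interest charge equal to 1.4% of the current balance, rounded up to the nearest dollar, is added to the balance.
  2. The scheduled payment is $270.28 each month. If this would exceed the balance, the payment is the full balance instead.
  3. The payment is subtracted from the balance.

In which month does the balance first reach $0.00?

Month 1: $743.21 +$11.00 interest = $754.21; pay $270.28 → $483.93
Month 2: $483.93 +$7.00 interest = $490.93; pay $270.28 → $220.65
Month 3: $220.65 +$4.00 interest = $224.65; pay $224.65 → $0.00
Balance reaches $0.00 in month 3.

3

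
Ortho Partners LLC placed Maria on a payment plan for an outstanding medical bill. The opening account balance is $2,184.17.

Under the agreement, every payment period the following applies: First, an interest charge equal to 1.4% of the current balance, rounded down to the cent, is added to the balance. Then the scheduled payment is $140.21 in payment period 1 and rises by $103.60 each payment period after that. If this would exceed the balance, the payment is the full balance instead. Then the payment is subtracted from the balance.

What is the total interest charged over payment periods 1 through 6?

# | Opening | Interest | Payment | End bal
1 | $2,184.17 | $30.57 | $140.21 | $2,074.53
2 | $2,074.53 | $29.04 | $243.81 | $1,859.76
3 | $1,859.76 | $26.03 | $347.41 | $1,538.38
4 | $1,538.38 | $21.53 | $451.01 | $1,108.90
5 | $1,108.90 | $15.52 | $554.61 | $569.81
6 | $569.81 | $7.97 | $577.78 | $0.00
Total interest: $30.57 + $29.04 + $26.03 + $21.53 + $15.52 + $7.97 = $130.66

$130.66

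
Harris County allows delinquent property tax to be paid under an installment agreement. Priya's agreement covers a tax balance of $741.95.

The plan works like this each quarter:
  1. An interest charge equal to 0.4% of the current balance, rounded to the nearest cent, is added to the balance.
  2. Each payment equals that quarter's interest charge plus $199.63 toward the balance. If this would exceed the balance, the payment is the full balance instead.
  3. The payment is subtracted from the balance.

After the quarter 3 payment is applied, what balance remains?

Quarter 1: opening $741.95; interest $2.97 → $744.92; payment $202.60; balance $542.32
Quarter 2: opening $542.32; interest $2.17 → $544.49; payment $201.80; balance $342.69
Quarter 3: opening $342.69; interest $1.37 → $344.06; payment $201.00; balance $143.06

$143.06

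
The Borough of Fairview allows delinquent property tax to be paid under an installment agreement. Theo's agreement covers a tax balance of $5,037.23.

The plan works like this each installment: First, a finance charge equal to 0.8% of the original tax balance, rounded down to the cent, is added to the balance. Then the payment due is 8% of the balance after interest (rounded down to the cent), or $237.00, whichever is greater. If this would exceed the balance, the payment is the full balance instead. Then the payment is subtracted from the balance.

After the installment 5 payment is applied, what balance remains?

$3,477.93

Installment 1: $5,037.23 +$40.29 interest = $5,077.52; pay $406.20 → $4,671.32
Installment 2: $4,671.32 +$40.29 interest = $4,711.61; pay $376.92 → $4,334.69
Installment 3: $4,334.69 +$40.29 interest = $4,374.98; pay $349.99 → $4,024.99
Installment 4: $4,024.99 +$40.29 interest = $4,065.28; pay $325.22 → $3,740.06
Installment 5: $3,740.06 +$40.29 interest = $3,780.35; pay $302.42 → $3,477.93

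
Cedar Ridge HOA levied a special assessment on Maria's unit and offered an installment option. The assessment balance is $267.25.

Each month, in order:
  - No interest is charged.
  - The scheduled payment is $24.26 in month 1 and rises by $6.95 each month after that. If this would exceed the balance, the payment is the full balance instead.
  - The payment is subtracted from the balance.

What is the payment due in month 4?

Month 1: $267.25 − $24.26 → $242.99
Month 2: $242.99 − $31.21 → $211.78
Month 3: $211.78 − $38.16 → $173.62
Month 4: $173.62 − $45.11 → $128.51

$45.11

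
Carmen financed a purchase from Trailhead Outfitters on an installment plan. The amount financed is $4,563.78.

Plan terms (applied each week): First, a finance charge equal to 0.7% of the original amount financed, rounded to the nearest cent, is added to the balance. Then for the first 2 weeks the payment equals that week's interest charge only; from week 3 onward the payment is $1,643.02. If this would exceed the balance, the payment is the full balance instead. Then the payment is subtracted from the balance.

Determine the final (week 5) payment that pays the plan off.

# | Opening | Interest | Payment | End bal
1 | $4,563.78 | $31.95 | $31.95 | $4,563.78
2 | $4,563.78 | $31.95 | $31.95 | $4,563.78
3 | $4,563.78 | $31.95 | $1,643.02 | $2,952.71
4 | $2,952.71 | $31.95 | $1,643.02 | $1,341.64
5 | $1,341.64 | $31.95 | $1,373.59 | $0.00

$1,373.59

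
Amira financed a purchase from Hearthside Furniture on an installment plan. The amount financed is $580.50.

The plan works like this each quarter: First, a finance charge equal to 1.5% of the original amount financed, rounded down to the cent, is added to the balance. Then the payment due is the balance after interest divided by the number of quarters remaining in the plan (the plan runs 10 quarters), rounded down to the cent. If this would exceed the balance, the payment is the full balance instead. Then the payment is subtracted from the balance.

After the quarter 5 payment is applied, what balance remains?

$318.35

Quarter 1: $580.50 +$8.70 interest = $589.20; pay $58.92 → $530.28
Quarter 2: $530.28 +$8.70 interest = $538.98; pay $59.88 → $479.10
Quarter 3: $479.10 +$8.70 interest = $487.80; pay $60.97 → $426.83
Quarter 4: $426.83 +$8.70 interest = $435.53; pay $62.21 → $373.32
Quarter 5: $373.32 +$8.70 interest = $382.02; pay $63.67 → $318.35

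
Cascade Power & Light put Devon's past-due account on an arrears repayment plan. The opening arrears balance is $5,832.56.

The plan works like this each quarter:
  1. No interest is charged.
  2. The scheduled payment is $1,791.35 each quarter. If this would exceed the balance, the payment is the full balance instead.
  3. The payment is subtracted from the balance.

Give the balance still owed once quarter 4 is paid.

# | Opening | Payment | End bal
1 | $5,832.56 | $1,791.35 | $4,041.21
2 | $4,041.21 | $1,791.35 | $2,249.86
3 | $2,249.86 | $1,791.35 | $458.51
4 | $458.51 | $458.51 | $0.00

$0.00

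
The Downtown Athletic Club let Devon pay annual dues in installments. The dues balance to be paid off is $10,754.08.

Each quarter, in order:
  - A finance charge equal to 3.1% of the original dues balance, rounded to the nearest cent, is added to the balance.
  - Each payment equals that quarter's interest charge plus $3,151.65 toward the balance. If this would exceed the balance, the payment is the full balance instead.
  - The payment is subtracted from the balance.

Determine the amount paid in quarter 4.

Quarter 1: $10,754.08 +$333.38 interest = $11,087.46; pay $3,485.03 → $7,602.43
Quarter 2: $7,602.43 +$333.38 interest = $7,935.81; pay $3,485.03 → $4,450.78
Quarter 3: $4,450.78 +$333.38 interest = $4,784.16; pay $3,485.03 → $1,299.13
Quarter 4: $1,299.13 +$333.38 interest = $1,632.51; pay $1,632.51 → $0.00

$1,632.51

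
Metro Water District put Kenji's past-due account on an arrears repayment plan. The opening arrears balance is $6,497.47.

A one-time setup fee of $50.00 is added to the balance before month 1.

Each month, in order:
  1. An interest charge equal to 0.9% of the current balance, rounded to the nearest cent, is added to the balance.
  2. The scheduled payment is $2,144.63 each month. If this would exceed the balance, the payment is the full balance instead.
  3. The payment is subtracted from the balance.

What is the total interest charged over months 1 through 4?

$122.42

Month 1: opening $6,547.47; interest $58.93 → $6,606.40; payment $2,144.63; balance $4,461.77
Month 2: opening $4,461.77; interest $40.16 → $4,501.93; payment $2,144.63; balance $2,357.30
Month 3: opening $2,357.30; interest $21.22 → $2,378.52; payment $2,144.63; balance $233.89
Month 4: opening $233.89; interest $2.11 → $236.00; payment $236.00; balance $0.00
Total interest: $58.93 + $40.16 + $21.22 + $2.11 = $122.42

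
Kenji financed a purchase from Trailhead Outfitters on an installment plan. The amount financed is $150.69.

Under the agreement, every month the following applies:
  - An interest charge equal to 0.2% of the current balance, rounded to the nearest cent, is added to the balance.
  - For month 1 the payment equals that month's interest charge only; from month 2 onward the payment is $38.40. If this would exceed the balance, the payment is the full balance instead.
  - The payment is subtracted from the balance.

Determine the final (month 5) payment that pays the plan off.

$36.24

Month 1: $150.69 +$0.30 interest = $150.99; pay $0.30 → $150.69
Month 2: $150.69 +$0.30 interest = $150.99; pay $38.40 → $112.59
Month 3: $112.59 +$0.23 interest = $112.82; pay $38.40 → $74.42
Month 4: $74.42 +$0.15 interest = $74.57; pay $38.40 → $36.17
Month 5: $36.17 +$0.07 interest = $36.24; pay $36.24 → $0.00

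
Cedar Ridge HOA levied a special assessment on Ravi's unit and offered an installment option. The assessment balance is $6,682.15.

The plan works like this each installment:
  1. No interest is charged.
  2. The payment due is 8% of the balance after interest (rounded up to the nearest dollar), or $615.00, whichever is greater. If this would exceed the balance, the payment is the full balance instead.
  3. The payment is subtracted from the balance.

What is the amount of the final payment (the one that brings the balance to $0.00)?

Installment 1: opening $6,682.15; payment $615.00; balance $6,067.15
Installment 2: opening $6,067.15; payment $615.00; balance $5,452.15
Installment 3: opening $5,452.15; payment $615.00; balance $4,837.15
Installment 4: opening $4,837.15; payment $615.00; balance $4,222.15
Installment 5: opening $4,222.15; payment $615.00; balance $3,607.15
Installment 6: opening $3,607.15; payment $615.00; balance $2,992.15
Installment 7: opening $2,992.15; payment $615.00; balance $2,377.15
Installment 8: opening $2,377.15; payment $615.00; balance $1,762.15
Installment 9: opening $1,762.15; payment $615.00; balance $1,147.15
Installment 10: opening $1,147.15; payment $615.00; balance $532.15
Installment 11: opening $532.15; payment $532.15; balance $0.00

$532.15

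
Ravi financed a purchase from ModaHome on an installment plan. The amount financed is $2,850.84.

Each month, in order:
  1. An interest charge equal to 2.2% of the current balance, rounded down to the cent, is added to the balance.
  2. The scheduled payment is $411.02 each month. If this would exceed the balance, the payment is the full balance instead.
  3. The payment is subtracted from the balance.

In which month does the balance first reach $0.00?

8

Month 1: $2,850.84 +$62.71 interest = $2,913.55; pay $411.02 → $2,502.53
Month 2: $2,502.53 +$55.05 interest = $2,557.58; pay $411.02 → $2,146.56
Month 3: $2,146.56 +$47.22 interest = $2,193.78; pay $411.02 → $1,782.76
Month 4: $1,782.76 +$39.22 interest = $1,821.98; pay $411.02 → $1,410.96
Month 5: $1,410.96 +$31.04 interest = $1,442.00; pay $411.02 → $1,030.98
Month 6: $1,030.98 +$22.68 interest = $1,053.66; pay $411.02 → $642.64
Month 7: $642.64 +$14.13 interest = $656.77; pay $411.02 → $245.75
Month 8: $245.75 +$5.40 interest = $251.15; pay $251.15 → $0.00
Balance reaches $0.00 in month 8.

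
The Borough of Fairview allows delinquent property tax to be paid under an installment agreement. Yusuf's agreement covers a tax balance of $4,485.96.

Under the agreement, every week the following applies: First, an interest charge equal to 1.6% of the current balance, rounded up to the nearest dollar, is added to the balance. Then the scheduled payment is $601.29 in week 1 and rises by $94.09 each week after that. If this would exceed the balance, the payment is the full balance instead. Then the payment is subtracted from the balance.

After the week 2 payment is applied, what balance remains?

$3,325.29

Week 1: $4,485.96 +$72.00 interest = $4,557.96; pay $601.29 → $3,956.67
Week 2: $3,956.67 +$64.00 interest = $4,020.67; pay $695.38 → $3,325.29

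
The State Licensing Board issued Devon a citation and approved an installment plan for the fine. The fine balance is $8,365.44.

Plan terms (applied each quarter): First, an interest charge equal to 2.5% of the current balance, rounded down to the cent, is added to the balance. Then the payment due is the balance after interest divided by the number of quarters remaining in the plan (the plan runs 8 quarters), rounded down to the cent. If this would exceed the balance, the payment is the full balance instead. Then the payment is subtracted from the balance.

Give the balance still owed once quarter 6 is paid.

Quarter 1: $8,365.44 +$209.13 interest = $8,574.57; pay $1,071.82 → $7,502.75
Quarter 2: $7,502.75 +$187.56 interest = $7,690.31; pay $1,098.61 → $6,591.70
Quarter 3: $6,591.70 +$164.79 interest = $6,756.49; pay $1,126.08 → $5,630.41
Quarter 4: $5,630.41 +$140.76 interest = $5,771.17; pay $1,154.23 → $4,616.94
Quarter 5: $4,616.94 +$115.42 interest = $4,732.36; pay $1,183.09 → $3,549.27
Quarter 6: $3,549.27 +$88.73 interest = $3,638.00; pay $1,212.66 → $2,425.34

$2,425.34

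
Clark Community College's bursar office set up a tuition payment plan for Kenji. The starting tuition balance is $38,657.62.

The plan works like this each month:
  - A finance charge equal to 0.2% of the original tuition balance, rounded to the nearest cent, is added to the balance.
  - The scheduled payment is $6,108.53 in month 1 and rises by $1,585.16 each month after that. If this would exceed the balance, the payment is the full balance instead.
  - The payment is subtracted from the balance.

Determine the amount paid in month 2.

$7,693.69

Month 1: $38,657.62 +$77.32 interest = $38,734.94; pay $6,108.53 → $32,626.41
Month 2: $32,626.41 +$77.32 interest = $32,703.73; pay $7,693.69 → $25,010.04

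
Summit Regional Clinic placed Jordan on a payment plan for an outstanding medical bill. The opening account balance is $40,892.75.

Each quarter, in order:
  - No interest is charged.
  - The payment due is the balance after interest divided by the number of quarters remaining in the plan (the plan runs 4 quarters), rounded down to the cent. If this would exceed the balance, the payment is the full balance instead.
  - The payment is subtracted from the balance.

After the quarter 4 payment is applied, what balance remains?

Quarter 1: $40,892.75 − $10,223.18 → $30,669.57
Quarter 2: $30,669.57 − $10,223.19 → $20,446.38
Quarter 3: $20,446.38 − $10,223.19 → $10,223.19
Quarter 4: $10,223.19 − $10,223.19 → $0.00

$0.00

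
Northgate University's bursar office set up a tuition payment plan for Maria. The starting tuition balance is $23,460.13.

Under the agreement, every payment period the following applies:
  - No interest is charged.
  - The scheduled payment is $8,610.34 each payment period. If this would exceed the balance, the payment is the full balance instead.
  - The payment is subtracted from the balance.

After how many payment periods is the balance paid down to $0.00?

3

Payment period 1: opening $23,460.13; payment $8,610.34; balance $14,849.79
Payment period 2: opening $14,849.79; payment $8,610.34; balance $6,239.45
Payment period 3: opening $6,239.45; payment $6,239.45; balance $0.00
Balance reaches $0.00 in payment period 3.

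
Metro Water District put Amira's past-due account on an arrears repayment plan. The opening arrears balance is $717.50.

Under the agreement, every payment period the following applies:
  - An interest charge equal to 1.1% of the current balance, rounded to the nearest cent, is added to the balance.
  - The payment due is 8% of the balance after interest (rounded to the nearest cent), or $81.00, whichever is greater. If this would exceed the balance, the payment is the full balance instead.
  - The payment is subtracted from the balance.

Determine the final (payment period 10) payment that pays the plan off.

$30.15

# | Opening | Interest | Payment | End bal
1 | $717.50 | $7.89 | $81.00 | $644.39
2 | $644.39 | $7.09 | $81.00 | $570.48
3 | $570.48 | $6.28 | $81.00 | $495.76
4 | $495.76 | $5.45 | $81.00 | $420.21
5 | $420.21 | $4.62 | $81.00 | $343.83
6 | $343.83 | $3.78 | $81.00 | $266.61
7 | $266.61 | $2.93 | $81.00 | $188.54
8 | $188.54 | $2.07 | $81.00 | $109.61
9 | $109.61 | $1.21 | $81.00 | $29.82
10 | $29.82 | $0.33 | $30.15 | $0.00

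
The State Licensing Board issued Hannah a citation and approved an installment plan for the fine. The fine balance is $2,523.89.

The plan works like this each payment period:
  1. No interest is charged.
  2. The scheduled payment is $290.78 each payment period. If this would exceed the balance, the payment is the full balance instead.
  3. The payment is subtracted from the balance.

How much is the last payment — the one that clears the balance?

Payment period 1: $2,523.89 − $290.78 → $2,233.11
Payment period 2: $2,233.11 − $290.78 → $1,942.33
Payment period 3: $1,942.33 − $290.78 → $1,651.55
Payment period 4: $1,651.55 − $290.78 → $1,360.77
Payment period 5: $1,360.77 − $290.78 → $1,069.99
Payment period 6: $1,069.99 − $290.78 → $779.21
Payment period 7: $779.21 − $290.78 → $488.43
Payment period 8: $488.43 − $290.78 → $197.65
Payment period 9: $197.65 − $197.65 → $0.00

$197.65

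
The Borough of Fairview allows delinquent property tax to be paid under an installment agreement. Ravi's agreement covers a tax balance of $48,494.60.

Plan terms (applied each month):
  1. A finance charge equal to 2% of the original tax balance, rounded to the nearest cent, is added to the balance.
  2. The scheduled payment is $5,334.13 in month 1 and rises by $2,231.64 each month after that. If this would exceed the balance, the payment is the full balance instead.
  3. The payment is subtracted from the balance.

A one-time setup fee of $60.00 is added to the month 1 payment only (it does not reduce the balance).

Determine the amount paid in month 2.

Month 1: opening $48,494.60; interest $969.89 → $49,464.49; payment $5,334.13 (+ $60.00 fee); balance $44,130.36
Month 2: opening $44,130.36; interest $969.89 → $45,100.25; payment $7,565.77; balance $37,534.48

$7,565.77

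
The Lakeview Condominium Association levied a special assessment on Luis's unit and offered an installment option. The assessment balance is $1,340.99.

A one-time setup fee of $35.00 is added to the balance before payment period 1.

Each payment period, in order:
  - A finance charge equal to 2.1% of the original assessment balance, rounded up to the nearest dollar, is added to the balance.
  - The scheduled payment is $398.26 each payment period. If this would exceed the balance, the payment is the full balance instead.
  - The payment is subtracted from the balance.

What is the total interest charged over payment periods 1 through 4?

$116.00

Payment period 1: $1,375.99 +$29.00 interest = $1,404.99; pay $398.26 → $1,006.73
Payment period 2: $1,006.73 +$29.00 interest = $1,035.73; pay $398.26 → $637.47
Payment period 3: $637.47 +$29.00 interest = $666.47; pay $398.26 → $268.21
Payment period 4: $268.21 +$29.00 interest = $297.21; pay $297.21 → $0.00
Total interest: $29.00 + $29.00 + $29.00 + $29.00 = $116.00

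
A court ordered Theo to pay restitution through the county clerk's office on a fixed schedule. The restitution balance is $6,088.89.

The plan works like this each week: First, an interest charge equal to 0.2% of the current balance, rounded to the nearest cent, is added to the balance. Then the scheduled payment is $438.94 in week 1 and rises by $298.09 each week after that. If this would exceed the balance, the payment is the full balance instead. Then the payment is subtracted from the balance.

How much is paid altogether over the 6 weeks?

$6,137.17

Week 1: $6,088.89 +$12.18 interest = $6,101.07; pay $438.94 → $5,662.13
Week 2: $5,662.13 +$11.32 interest = $5,673.45; pay $737.03 → $4,936.42
Week 3: $4,936.42 +$9.87 interest = $4,946.29; pay $1,035.12 → $3,911.17
Week 4: $3,911.17 +$7.82 interest = $3,918.99; pay $1,333.21 → $2,585.78
Week 5: $2,585.78 +$5.17 interest = $2,590.95; pay $1,631.30 → $959.65
Week 6: $959.65 +$1.92 interest = $961.57; pay $961.57 → $0.00
Total paid: $6,137.17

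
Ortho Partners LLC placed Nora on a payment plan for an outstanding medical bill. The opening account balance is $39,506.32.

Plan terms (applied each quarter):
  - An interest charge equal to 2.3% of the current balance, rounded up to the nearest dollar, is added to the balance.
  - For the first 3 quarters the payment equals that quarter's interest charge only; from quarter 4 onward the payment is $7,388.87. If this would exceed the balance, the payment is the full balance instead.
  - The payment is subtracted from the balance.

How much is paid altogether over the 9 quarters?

$45,383.32

Quarter 1: opening $39,506.32; interest $909.00 → $40,415.32; payment $909.00; balance $39,506.32
Quarter 2: opening $39,506.32; interest $909.00 → $40,415.32; payment $909.00; balance $39,506.32
Quarter 3: opening $39,506.32; interest $909.00 → $40,415.32; payment $909.00; balance $39,506.32
Quarter 4: opening $39,506.32; interest $909.00 → $40,415.32; payment $7,388.87; balance $33,026.45
Quarter 5: opening $33,026.45; interest $760.00 → $33,786.45; payment $7,388.87; balance $26,397.58
Quarter 6: opening $26,397.58; interest $608.00 → $27,005.58; payment $7,388.87; balance $19,616.71
Quarter 7: opening $19,616.71; interest $452.00 → $20,068.71; payment $7,388.87; balance $12,679.84
Quarter 8: opening $12,679.84; interest $292.00 → $12,971.84; payment $7,388.87; balance $5,582.97
Quarter 9: opening $5,582.97; interest $129.00 → $5,711.97; payment $5,711.97; balance $0.00
Total paid: $45,383.32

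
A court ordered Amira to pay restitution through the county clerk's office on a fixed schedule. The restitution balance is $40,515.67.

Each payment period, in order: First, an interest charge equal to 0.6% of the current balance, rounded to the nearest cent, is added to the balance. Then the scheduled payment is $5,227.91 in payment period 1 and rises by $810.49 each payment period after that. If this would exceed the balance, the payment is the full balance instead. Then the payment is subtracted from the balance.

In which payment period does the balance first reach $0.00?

# | Opening | Interest | Payment | End bal
1 | $40,515.67 | $243.09 | $5,227.91 | $35,530.85
2 | $35,530.85 | $213.19 | $6,038.40 | $29,705.64
3 | $29,705.64 | $178.23 | $6,848.89 | $23,034.98
4 | $23,034.98 | $138.21 | $7,659.38 | $15,513.81
5 | $15,513.81 | $93.08 | $8,469.87 | $7,137.02
6 | $7,137.02 | $42.82 | $7,179.84 | $0.00
Balance reaches $0.00 in payment period 6.

6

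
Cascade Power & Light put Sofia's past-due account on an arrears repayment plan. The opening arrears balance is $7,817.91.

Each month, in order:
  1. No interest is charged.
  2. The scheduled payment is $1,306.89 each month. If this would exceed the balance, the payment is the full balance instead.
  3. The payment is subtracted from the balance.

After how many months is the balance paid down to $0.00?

6

Month 1: $7,817.91 − $1,306.89 → $6,511.02
Month 2: $6,511.02 − $1,306.89 → $5,204.13
Month 3: $5,204.13 − $1,306.89 → $3,897.24
Month 4: $3,897.24 − $1,306.89 → $2,590.35
Month 5: $2,590.35 − $1,306.89 → $1,283.46
Month 6: $1,283.46 − $1,283.46 → $0.00
Balance reaches $0.00 in month 6.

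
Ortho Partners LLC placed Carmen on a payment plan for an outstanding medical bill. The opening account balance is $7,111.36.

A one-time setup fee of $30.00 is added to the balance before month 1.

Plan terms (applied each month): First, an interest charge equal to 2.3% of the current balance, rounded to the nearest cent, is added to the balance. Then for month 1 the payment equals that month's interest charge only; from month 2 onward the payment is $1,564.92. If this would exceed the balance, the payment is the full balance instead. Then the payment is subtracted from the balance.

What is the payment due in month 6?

$1,373.30

Month 1: $7,141.36 +$164.25 interest = $7,305.61; pay $164.25 → $7,141.36
Month 2: $7,141.36 +$164.25 interest = $7,305.61; pay $1,564.92 → $5,740.69
Month 3: $5,740.69 +$132.04 interest = $5,872.73; pay $1,564.92 → $4,307.81
Month 4: $4,307.81 +$99.08 interest = $4,406.89; pay $1,564.92 → $2,841.97
Month 5: $2,841.97 +$65.37 interest = $2,907.34; pay $1,564.92 → $1,342.42
Month 6: $1,342.42 +$30.88 interest = $1,373.30; pay $1,373.30 → $0.00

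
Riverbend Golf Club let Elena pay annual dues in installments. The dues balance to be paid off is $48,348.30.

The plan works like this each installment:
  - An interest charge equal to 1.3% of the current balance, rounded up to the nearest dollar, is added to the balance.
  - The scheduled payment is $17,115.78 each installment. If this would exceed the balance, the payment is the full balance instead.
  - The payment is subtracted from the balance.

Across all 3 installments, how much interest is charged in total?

$1,242.00

Installment 1: opening $48,348.30; interest $629.00 → $48,977.30; payment $17,115.78; balance $31,861.52
Installment 2: opening $31,861.52; interest $415.00 → $32,276.52; payment $17,115.78; balance $15,160.74
Installment 3: opening $15,160.74; interest $198.00 → $15,358.74; payment $15,358.74; balance $0.00
Total interest: $629.00 + $415.00 + $198.00 = $1,242.00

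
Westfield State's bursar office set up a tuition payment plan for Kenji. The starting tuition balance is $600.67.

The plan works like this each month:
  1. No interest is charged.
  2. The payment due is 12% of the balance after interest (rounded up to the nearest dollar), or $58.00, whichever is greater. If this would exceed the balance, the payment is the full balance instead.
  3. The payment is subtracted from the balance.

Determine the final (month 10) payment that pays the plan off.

Month 1: $600.67 − $73.00 → $527.67
Month 2: $527.67 − $64.00 → $463.67
Month 3: $463.67 − $58.00 → $405.67
Month 4: $405.67 − $58.00 → $347.67
Month 5: $347.67 − $58.00 → $289.67
Month 6: $289.67 − $58.00 → $231.67
Month 7: $231.67 − $58.00 → $173.67
Month 8: $173.67 − $58.00 → $115.67
Month 9: $115.67 − $58.00 → $57.67
Month 10: $57.67 − $57.67 → $0.00

$57.67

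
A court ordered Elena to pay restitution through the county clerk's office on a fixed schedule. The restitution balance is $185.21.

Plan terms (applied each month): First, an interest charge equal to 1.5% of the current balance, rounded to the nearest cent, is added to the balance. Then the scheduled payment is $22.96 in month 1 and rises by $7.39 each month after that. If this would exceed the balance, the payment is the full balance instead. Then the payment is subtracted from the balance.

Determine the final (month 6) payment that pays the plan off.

Month 1: opening $185.21; interest $2.78 → $187.99; payment $22.96; balance $165.03
Month 2: opening $165.03; interest $2.48 → $167.51; payment $30.35; balance $137.16
Month 3: opening $137.16; interest $2.06 → $139.22; payment $37.74; balance $101.48
Month 4: opening $101.48; interest $1.52 → $103.00; payment $45.13; balance $57.87
Month 5: opening $57.87; interest $0.87 → $58.74; payment $52.52; balance $6.22
Month 6: opening $6.22; interest $0.09 → $6.31; payment $6.31; balance $0.00

$6.31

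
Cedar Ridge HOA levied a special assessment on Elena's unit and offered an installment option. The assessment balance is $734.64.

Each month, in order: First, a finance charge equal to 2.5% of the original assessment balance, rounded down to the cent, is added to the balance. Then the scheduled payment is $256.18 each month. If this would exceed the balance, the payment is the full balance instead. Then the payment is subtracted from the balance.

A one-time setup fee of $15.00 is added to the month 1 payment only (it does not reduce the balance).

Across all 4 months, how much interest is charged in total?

$73.44

Month 1: opening $734.64; interest $18.36 → $753.00; payment $256.18 (+ $15.00 fee); balance $496.82
Month 2: opening $496.82; interest $18.36 → $515.18; payment $256.18; balance $259.00
Month 3: opening $259.00; interest $18.36 → $277.36; payment $256.18; balance $21.18
Month 4: opening $21.18; interest $18.36 → $39.54; payment $39.54; balance $0.00
Total interest: $18.36 + $18.36 + $18.36 + $18.36 = $73.44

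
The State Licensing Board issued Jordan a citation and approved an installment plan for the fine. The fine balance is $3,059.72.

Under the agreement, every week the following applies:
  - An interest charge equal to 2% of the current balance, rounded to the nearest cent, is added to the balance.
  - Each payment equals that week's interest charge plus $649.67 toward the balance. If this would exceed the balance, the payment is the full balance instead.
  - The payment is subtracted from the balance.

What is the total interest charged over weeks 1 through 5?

$176.03

Week 1: $3,059.72 +$61.19 interest = $3,120.91; pay $710.86 → $2,410.05
Week 2: $2,410.05 +$48.20 interest = $2,458.25; pay $697.87 → $1,760.38
Week 3: $1,760.38 +$35.21 interest = $1,795.59; pay $684.88 → $1,110.71
Week 4: $1,110.71 +$22.21 interest = $1,132.92; pay $671.88 → $461.04
Week 5: $461.04 +$9.22 interest = $470.26; pay $470.26 → $0.00
Total interest: $61.19 + $48.20 + $35.21 + $22.21 + $9.22 = $176.03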